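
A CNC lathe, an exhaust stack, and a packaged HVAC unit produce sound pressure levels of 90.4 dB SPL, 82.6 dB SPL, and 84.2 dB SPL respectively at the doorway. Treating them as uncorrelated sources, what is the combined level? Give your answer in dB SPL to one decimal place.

Incoherent sources combine by intensity addition: L_total = 10·log₁₀(Σ 10^(L_i/10)).
Σ 10^(L/10) = 10^(90.4/10) + 10^(82.6/10) + 10^(84.2/10) = 1.541e+09.
L_total = 10·log₁₀(1.541e+09) = 91.88 dB SPL.

91.9 dB SPL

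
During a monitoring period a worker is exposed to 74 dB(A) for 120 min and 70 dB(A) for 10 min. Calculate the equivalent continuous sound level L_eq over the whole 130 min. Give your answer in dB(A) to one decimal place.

Weight each interval's intensity by its duration and average over T = 130 min:
Σ tᵢ·10^(Lᵢ/10) = 120·10^(74/10) + 10·10^(70/10) = 3.114e+09.
L_eq = 10·log₁₀(3.114e+09/130) = 73.79 dB(A).

73.8 dB(A)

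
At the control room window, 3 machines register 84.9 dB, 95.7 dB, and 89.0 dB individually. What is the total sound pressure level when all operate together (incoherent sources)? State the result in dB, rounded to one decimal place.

96.8 dB

For uncorrelated sources the intensities add, so convert each level to linear form, sum, and take 10·log₁₀ of the total.
Σ 10^(L/10) = 10^(84.9/10) + 10^(95.7/10) + 10^(89.0/10) = 4.819e+09.
L_total = 10·log₁₀(4.819e+09) = 96.83 dB.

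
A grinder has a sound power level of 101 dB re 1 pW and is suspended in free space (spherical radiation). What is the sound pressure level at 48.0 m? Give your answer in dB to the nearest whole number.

56 dB

Free-field spherical radiation: L_p = L_w − 10·log₁₀(4π·r²), r = 48.0 m.
4π·r² = 2.895e+04 m², 10·log₁₀ of that is 44.617 dB.
L_p = 101 − 44.617 = 56.38 dB.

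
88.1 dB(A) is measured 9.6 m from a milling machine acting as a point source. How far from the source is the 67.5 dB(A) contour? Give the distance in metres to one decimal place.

Point-source spreading drops the level by 20·log₁₀(r₂/r₁); inverting, r₂/r₁ = 10^(ΔL/20).
r₂ = 9.6·10^((88.1−67.5)/20) = 9.6·10^(20.6/20) = 102.87 m.

102.9 m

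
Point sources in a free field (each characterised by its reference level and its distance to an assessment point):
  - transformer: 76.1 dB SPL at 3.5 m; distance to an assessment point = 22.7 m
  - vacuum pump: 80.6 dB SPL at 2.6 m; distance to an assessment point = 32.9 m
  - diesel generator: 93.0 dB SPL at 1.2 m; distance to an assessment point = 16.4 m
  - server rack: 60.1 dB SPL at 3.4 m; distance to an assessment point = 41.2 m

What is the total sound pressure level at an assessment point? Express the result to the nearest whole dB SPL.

Apply inverse-square spreading to bring every level to the receiver, then sum 10^(L/10).
transformer: 76.1 − 20·log₁₀(22.7/3.5) = 76.1 − 16.24 = 59.86 dB SPL.
vacuum pump: 80.6 − 20·log₁₀(32.9/2.6) = 80.6 − 22.04 = 58.56 dB SPL.
diesel generator: 93.0 − 20·log₁₀(16.4/1.2) = 93.0 − 22.71 = 70.29 dB SPL.
server rack: 60.1 − 20·log₁₀(41.2/3.4) = 60.1 − 21.67 = 38.43 dB SPL.
Σ 10^(L/10) = 1.238e+07 → L_total = 10·log₁₀(1.238e+07) = 70.93 dB SPL.

71 dB SPL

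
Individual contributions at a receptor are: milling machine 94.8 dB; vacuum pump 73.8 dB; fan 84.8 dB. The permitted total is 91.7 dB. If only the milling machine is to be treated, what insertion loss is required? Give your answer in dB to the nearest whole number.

The untreated sources together contribute 10^(73.8/10) + 10^(84.8/10) = 3.260e+08, i.e. 85.13 dB.
To meet 91.7 dB overall, the treated milling machine may contribute at most 10^(91.7/10) − 3.260e+08 = 1.153e+09, i.e. 90.62 dB.
Required insertion loss = 94.8 − 90.62 = 4.18 dB.

4 dB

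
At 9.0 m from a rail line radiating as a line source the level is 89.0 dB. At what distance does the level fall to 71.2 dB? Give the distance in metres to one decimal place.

542.3 m

The 17.8 dB drop corresponds to a distance ratio of 10^(17.8/10) for a line source.
r₂ = 9.0·10^((89.0−71.2)/10) = 9.0·10^(17.8/10) = 542.30 m.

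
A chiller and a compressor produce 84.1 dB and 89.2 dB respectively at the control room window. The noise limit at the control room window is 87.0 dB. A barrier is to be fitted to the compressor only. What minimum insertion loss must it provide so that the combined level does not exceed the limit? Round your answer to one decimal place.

Fixed contribution from the other source: Σ 10^(L/10) = 10^(84.1/10) = 2.570e+08 (84.10 dB).
The limit corresponds to 10^(87.0/10) = 5.012e+08; subtracting the fixed part leaves 2.441e+08 for the compressor, i.e. 83.88 dB.
Required insertion loss = 89.2 − 83.88 = 5.32 dB.

5.3 dB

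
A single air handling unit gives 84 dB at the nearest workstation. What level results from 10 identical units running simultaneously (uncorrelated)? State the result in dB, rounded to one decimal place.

94.0 dB

N identical incoherent sources raise the level by 10·log₁₀ N.
L_total = 84 + 10·log₁₀(10) = 84 + 10.000 = 94.00 dB.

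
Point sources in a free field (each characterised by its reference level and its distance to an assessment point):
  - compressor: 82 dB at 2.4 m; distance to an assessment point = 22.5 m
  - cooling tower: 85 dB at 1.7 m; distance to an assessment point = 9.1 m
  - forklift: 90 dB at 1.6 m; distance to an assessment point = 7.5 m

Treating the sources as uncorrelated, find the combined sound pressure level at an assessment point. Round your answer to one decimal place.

77.7 dB

Apply inverse-square spreading to bring every level to the receiver, then sum 10^(L/10).
compressor: 82 − 20·log₁₀(22.5/2.4) = 82 − 19.44 = 62.56 dB.
cooling tower: 85 − 20·log₁₀(9.1/1.7) = 85 − 14.57 = 70.43 dB.
forklift: 90 − 20·log₁₀(7.5/1.6) = 90 − 13.42 = 76.58 dB.
Σ 10^(L/10) = 5.835e+07 → L_total = 10·log₁₀(5.835e+07) = 77.66 dB.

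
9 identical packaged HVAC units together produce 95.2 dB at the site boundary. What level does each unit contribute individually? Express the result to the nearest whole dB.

For N identical incoherent sources L_total = L₁ + 10·log₁₀ N, so L₁ = 95.2 − 10·log₁₀(9) = 95.2 − 9.542.

86 dB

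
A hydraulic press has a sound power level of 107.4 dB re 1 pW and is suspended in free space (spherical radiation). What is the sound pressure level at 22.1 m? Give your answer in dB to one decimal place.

69.5 dB

L_p = L_w − 10·log₁₀(4π·r²) with r = 22.1 m.
4π·r² = 6138 m², 10·log₁₀ of that is 37.880 dB.
L_p = 107.4 − 37.880 = 69.52 dB.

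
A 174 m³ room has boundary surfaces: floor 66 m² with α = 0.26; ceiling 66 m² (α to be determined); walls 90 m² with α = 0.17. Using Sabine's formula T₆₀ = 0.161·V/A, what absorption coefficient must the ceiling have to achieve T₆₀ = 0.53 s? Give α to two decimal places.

0.31

From T₆₀ = 0.161·V/A, the target T₆₀ = 0.53 s needs A = 0.161·174/0.53 = 52.86 m².
Absorption from the other surfaces = 66·0.26 + 90·0.17 = 32.46 m², so the ceiling must supply 20.40 m² over 66 m².
α = 20.40/66 = 0.309.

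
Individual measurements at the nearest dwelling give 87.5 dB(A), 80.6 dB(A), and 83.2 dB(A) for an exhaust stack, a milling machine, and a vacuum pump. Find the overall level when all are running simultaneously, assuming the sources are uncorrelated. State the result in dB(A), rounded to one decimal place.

Incoherent sources combine by intensity addition: L_total = 10·log₁₀(Σ 10^(L_i/10)).
Σ 10^(L/10) = 10^(87.5/10) + 10^(80.6/10) + 10^(83.2/10) = 8.861e+08.
L_total = 10·log₁₀(8.861e+08) = 89.47 dB(A).

89.5 dB(A)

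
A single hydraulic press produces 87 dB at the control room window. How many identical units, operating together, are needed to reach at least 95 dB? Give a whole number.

N identical sources give L₁ + 10·log₁₀ N, so require 10·log₁₀ N ≥ 95 − 87 = 8.0 dB.
N ≥ 10^(8.0/10) = 6.310, so N = 7.

7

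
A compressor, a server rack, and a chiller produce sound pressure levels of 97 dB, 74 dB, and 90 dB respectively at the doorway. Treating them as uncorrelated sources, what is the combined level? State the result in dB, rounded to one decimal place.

Incoherent sources combine by intensity addition: L_total = 10·log₁₀(Σ 10^(L_i/10)).
Σ 10^(L/10) = 10^(97/10) + 10^(74/10) + 10^(90/10) = 6.037e+09.
L_total = 10·log₁₀(6.037e+09) = 97.81 dB.

97.8 dB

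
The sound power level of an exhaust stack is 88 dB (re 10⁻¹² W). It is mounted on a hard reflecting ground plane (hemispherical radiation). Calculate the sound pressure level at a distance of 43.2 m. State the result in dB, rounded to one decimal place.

47.3 dB

Free-field hemispherical radiation: L_p = L_w − 10·log₁₀(2π·r²), r = 43.2 m.
2π·r² = 1.173e+04 m², 10·log₁₀ of that is 40.691 dB.
L_p = 88 − 40.691 = 47.31 dB.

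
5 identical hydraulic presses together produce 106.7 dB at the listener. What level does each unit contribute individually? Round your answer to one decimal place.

99.7 dB

5 equal contributions raise the level by 10·log₁₀ 5 = 6.990 dB, so each unit alone gives 106.7 − 6.990.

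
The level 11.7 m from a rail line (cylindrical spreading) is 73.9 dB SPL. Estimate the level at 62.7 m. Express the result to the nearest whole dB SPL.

67 dB SPL

For a line source, L₂ = L₁ − 10·log₁₀(r₂/r₁).
L₂ = 73.9 − 10·log₁₀(62.7/11.7) = 73.9 − 7.291 = 66.61 dB SPL.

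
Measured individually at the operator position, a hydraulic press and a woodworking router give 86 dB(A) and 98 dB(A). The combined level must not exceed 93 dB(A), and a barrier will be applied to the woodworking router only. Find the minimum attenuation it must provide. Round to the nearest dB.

6 dB

Fixed contribution from the other source: Σ 10^(L/10) = 10^(86/10) = 3.981e+08 (86.00 dB(A)).
To meet 93 dB(A) overall, the treated woodworking router may contribute at most 10^(93/10) − 3.981e+08 = 1.597e+09, i.e. 92.03 dB(A).
Required insertion loss = 98 − 92.03 = 5.97 dB.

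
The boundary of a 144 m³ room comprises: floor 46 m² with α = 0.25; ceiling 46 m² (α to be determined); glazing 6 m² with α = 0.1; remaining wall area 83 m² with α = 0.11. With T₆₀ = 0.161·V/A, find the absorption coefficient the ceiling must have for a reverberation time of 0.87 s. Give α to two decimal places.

From T₆₀ = 0.161·V/A, the target T₆₀ = 0.87 s needs A = 0.161·144/0.87 = 26.65 m².
Absorption from the other surfaces = 46·0.25 + 6·0.1 + 83·0.11 = 21.23 m², so the ceiling must supply 5.42 m² over 46 m².
α = 5.42/46 = 0.118.

0.12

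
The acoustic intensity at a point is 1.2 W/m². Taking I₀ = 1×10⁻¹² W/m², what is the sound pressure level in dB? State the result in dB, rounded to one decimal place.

I/I₀ = 1.2/10⁻¹² = 1.2×10^12, and L = 10·log₁₀(I/I₀).
L = 10·(0.0792 + 12) = 120.79 dB.

120.8 dB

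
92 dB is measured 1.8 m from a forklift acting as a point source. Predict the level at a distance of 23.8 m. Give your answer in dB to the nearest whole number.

70 dB

Spherical spreading from a point source gives a 20·log₁₀(r₂/r₁) drop.
L₂ = 92 − 20·log₁₀(23.8/1.8) = 92 − 22.426 = 69.57 dB.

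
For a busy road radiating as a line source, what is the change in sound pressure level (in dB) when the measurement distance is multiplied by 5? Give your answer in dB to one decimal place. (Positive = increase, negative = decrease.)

A line source loses 3 dB per doubling of distance; generally ΔL = −10·log₁₀(r₂/r₁).
ΔL = −10·log₁₀(5) = -6.99 dB.

-7.0 dB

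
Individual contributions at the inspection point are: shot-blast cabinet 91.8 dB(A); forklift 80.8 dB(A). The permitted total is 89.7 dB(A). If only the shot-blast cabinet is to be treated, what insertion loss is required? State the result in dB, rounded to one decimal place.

Everything except the shot-blast cabinet sums to 10^(80.8/10) = 1.202e+08 in linear terms, 80.80 dB(A).
To meet 89.7 dB(A) overall, the treated shot-blast cabinet may contribute at most 10^(89.7/10) − 1.202e+08 = 8.130e+08, i.e. 89.10 dB(A).
So the shot-blast cabinet must be reduced from 91.8 to 89.10 dB(A): IL = 2.70 dB.

2.7 dB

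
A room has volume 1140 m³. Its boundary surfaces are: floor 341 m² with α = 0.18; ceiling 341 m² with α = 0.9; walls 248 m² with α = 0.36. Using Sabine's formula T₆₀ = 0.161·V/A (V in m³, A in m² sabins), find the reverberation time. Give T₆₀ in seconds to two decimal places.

0.40 s

A = Σ Sᵢαᵢ = 341·0.18 + 341·0.9 + 248·0.36 = 457.56 m².
T₆₀ = 0.161 × 1140 / 457.56 = 0.401 s.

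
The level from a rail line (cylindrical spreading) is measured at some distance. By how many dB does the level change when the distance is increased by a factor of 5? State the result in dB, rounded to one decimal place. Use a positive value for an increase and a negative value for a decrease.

Line-source spreading: ΔL = −10·log₁₀(r₂/r₁).
ΔL = −10·log₁₀(5) = -6.99 dB.

-7.0 dB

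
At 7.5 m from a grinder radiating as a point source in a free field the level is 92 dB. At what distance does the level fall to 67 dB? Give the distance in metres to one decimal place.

133.4 m

Point-source spreading drops the level by 20·log₁₀(r₂/r₁); inverting, r₂/r₁ = 10^(ΔL/20).
r₂ = 7.5·10^((92−67)/20) = 7.5·10^(25.0/20) = 133.37 m.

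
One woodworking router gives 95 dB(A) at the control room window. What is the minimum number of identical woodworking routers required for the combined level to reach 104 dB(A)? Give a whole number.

8

N identical sources give L₁ + 10·log₁₀ N, so require 10·log₁₀ N ≥ 104 − 95 = 9.0 dB.
N ≥ 10^(9.0/10) = 7.943, so N = 8.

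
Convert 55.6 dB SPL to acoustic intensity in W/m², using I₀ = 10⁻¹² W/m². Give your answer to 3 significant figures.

L = 10·log₁₀(I/I₀) ⇒ I = I₀·10^(L/10) = 10⁻¹² × 10^5.56.

3.63e-07 W/m²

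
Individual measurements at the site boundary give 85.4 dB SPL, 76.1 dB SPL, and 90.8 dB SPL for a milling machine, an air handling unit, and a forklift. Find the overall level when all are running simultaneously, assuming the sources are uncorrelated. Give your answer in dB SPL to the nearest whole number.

92 dB SPL

Incoherent sources combine by intensity addition: L_total = 10·log₁₀(Σ 10^(L_i/10)).
Σ 10^(L/10) = 10^(85.4/10) + 10^(76.1/10) + 10^(90.8/10) = 1.590e+09.
L_total = 10·log₁₀(1.590e+09) = 92.01 dB SPL.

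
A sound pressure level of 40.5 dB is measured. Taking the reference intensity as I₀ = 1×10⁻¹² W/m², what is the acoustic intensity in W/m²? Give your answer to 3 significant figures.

1.12e-08 W/m²

I = I₀·10^(L/10) = 10⁻¹² × 10^(40.5/10) = 10^(-7.950).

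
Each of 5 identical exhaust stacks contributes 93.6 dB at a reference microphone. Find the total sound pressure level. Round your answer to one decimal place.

100.6 dB

With 5 equal, uncorrelated contributions the intensity is 5× that of one unit, giving a rise of 10·log₁₀ 5.
L_total = 93.6 + 10·log₁₀(5) = 93.6 + 6.990 = 100.59 dB.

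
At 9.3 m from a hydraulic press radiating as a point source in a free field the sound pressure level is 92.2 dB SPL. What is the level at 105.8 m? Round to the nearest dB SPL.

Point-source attenuation: ΔL = 20·log₁₀(r₂/r₁) = 20·log₁₀(105.8/9.3) = 21.120 dB.
L₂ = 92.2 − 20·log₁₀(105.8/9.3) = 92.2 − 21.120 = 71.08 dB SPL.

71 dB SPL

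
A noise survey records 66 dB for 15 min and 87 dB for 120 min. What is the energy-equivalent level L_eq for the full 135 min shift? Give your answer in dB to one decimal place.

L_eq = 10·log₁₀[(1/T)·Σ tᵢ·10^(Lᵢ/10)] with T = 135 min.
Σ tᵢ·10^(Lᵢ/10) = 15·10^(66/10) + 120·10^(87/10) = 6.020e+10.
L_eq = 10·log₁₀(6.020e+10/135) = 86.49 dB.

86.5 dB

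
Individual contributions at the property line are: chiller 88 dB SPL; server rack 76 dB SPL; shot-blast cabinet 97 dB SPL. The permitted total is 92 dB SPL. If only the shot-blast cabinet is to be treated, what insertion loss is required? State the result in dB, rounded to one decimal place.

7.4 dB

The untreated sources together contribute 10^(88/10) + 10^(76/10) = 6.708e+08, i.e. 88.27 dB SPL.
To meet 92 dB SPL overall, the treated shot-blast cabinet may contribute at most 10^(92/10) − 6.708e+08 = 9.141e+08, i.e. 89.61 dB SPL.
Required insertion loss = 97 − 89.61 = 7.39 dB.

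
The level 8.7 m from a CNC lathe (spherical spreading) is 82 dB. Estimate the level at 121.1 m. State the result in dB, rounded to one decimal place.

Spherical spreading from a point source gives a 20·log₁₀(r₂/r₁) drop.
L₂ = 82 − 20·log₁₀(121.1/8.7) = 82 − 22.872 = 59.13 dB.

59.1 dB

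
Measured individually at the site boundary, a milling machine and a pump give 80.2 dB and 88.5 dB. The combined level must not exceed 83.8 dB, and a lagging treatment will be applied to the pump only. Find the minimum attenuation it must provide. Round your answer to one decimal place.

7.2 dB

Fixed contribution from the other source: Σ 10^(L/10) = 10^(80.2/10) = 1.047e+08 (80.20 dB).
To meet 83.8 dB overall, the treated pump may contribute at most 10^(83.8/10) − 1.047e+08 = 1.352e+08, i.e. 81.31 dB.
Required insertion loss = 88.5 − 81.31 = 7.19 dB.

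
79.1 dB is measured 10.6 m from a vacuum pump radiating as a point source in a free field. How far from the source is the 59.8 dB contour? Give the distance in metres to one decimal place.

The 19.3 dB drop corresponds to a distance ratio of 10^(19.3/20) for a point source.
r₂ = 10.6·10^((79.1−59.8)/20) = 10.6·10^(19.3/20) = 97.79 m.

97.8 m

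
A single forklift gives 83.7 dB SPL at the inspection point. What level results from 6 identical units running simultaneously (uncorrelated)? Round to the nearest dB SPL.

91 dB SPL

N identical incoherent sources raise the level by 10·log₁₀ N.
L_total = 83.7 + 10·log₁₀(6) = 83.7 + 7.782 = 91.48 dB SPL.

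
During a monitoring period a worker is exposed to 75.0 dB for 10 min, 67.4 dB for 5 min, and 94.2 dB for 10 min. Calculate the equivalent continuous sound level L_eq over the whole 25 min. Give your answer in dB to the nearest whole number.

Weight each interval's intensity by its duration and average over T = 25 min:
Σ tᵢ·10^(Lᵢ/10) = 10·10^(75.0/10) + 5·10^(67.4/10) + 10·10^(94.2/10) = 2.665e+10.
L_eq = 10·log₁₀(2.665e+10/25) = 90.28 dB.

90 dB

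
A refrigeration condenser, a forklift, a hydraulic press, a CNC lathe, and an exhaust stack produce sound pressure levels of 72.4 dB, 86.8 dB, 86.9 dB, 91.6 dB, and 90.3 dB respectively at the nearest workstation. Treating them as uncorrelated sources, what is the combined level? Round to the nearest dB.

Incoherent sources combine by intensity addition: L_total = 10·log₁₀(Σ 10^(L_i/10)).
Σ 10^(L/10) = 10^(72.4/10) + 10^(86.8/10) + 10^(86.9/10) + 10^(91.6/10) + 10^(90.3/10) = 3.503e+09.
L_total = 10·log₁₀(3.503e+09) = 95.44 dB.

95 dB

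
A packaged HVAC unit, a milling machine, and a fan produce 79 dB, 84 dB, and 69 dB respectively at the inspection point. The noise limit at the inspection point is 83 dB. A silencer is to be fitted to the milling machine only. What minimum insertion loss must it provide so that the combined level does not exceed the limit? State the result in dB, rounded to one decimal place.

3.5 dB

Fixed contribution from the other sources: Σ 10^(L/10) = 10^(79/10) + 10^(69/10) = 8.738e+07 (79.41 dB).
The limit corresponds to 10^(83/10) = 1.995e+08; subtracting the fixed part leaves 1.122e+08 for the milling machine, i.e. 80.50 dB.
So the milling machine must be reduced from 84 to 80.50 dB: IL = 3.50 dB.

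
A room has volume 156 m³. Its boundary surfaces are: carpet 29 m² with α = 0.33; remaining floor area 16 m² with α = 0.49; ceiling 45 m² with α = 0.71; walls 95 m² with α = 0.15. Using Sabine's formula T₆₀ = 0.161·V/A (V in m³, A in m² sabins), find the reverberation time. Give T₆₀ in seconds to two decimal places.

0.39 s

A = Σ Sᵢαᵢ = 29·0.33 + 16·0.49 + 45·0.71 + 95·0.15 = 63.61 m².
T₆₀ = 0.161 × 156 / 63.61 = 0.395 s.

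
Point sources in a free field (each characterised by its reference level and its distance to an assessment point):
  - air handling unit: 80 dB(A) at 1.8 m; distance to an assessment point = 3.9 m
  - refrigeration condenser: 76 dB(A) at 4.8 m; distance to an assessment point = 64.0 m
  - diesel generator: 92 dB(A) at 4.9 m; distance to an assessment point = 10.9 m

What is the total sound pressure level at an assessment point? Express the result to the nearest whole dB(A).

85 dB(A)

First find each source's level at the receiver (point-source: −20·log₁₀(r/r_ref)), then combine on an intensity basis.
air handling unit: 80 − 20·log₁₀(3.9/1.8) = 80 − 6.72 = 73.28 dB(A).
refrigeration condenser: 76 − 20·log₁₀(64.0/4.8) = 76 − 22.50 = 53.50 dB(A).
diesel generator: 92 − 20·log₁₀(10.9/4.9) = 92 − 6.94 = 85.06 dB(A).
Σ 10^(L/10) = 3.418e+08 → L_total = 10·log₁₀(3.418e+08) = 85.34 dB(A).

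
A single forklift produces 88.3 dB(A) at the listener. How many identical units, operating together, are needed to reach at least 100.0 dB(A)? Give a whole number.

15

The shortfall is 100.0 − 88.3 = 11.7 dB, and N units add 10·log₁₀ N, so need 10·log₁₀ N ≥ 11.7.
N ≥ 10^(11.7/10) = 14.791, so N = 15.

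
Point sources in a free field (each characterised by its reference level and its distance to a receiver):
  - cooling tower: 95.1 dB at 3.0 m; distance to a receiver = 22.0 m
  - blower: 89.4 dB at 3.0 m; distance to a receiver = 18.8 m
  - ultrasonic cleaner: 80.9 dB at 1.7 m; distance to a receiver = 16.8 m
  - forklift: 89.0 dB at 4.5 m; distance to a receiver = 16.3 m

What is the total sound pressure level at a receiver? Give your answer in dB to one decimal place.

81.6 dB

First find each source's level at the receiver (point-source: −20·log₁₀(r/r_ref)), then combine on an intensity basis.
cooling tower: 95.1 − 20·log₁₀(22.0/3.0) = 95.1 − 17.31 = 77.79 dB.
blower: 89.4 − 20·log₁₀(18.8/3.0) = 89.4 − 15.94 = 73.46 dB.
ultrasonic cleaner: 80.9 − 20·log₁₀(16.8/1.7) = 80.9 − 19.90 = 61.00 dB.
forklift: 89.0 − 20·log₁₀(16.3/4.5) = 89.0 − 11.18 = 77.82 dB.
Σ 10^(L/10) = 1.442e+08 → L_total = 10·log₁₀(1.442e+08) = 81.59 dB.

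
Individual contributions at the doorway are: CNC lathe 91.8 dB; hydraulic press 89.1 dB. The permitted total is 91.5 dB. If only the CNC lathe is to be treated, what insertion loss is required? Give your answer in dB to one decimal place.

The untreated sources together contribute 10^(89.1/10) = 8.128e+08, i.e. 89.10 dB.
The limit corresponds to 10^(91.5/10) = 1.413e+09; subtracting the fixed part leaves 5.997e+08 for the CNC lathe, i.e. 87.78 dB.
So the CNC lathe must be reduced from 91.8 to 87.78 dB: IL = 4.02 dB.

4.0 dB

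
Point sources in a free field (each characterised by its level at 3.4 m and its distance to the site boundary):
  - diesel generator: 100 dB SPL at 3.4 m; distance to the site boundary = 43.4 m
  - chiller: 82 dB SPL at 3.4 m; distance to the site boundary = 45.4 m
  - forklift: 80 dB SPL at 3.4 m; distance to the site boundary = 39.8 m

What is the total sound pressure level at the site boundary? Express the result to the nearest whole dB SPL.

First find each source's level at the receiver (point-source: −20·log₁₀(r/r_ref)), then combine on an intensity basis.
diesel generator: 100 − 20·log₁₀(43.4/3.4) = 100 − 22.12 = 77.88 dB SPL.
chiller: 82 − 20·log₁₀(45.4/3.4) = 82 − 22.51 = 59.49 dB SPL.
forklift: 80 − 20·log₁₀(39.8/3.4) = 80 − 21.37 = 58.63 dB SPL.
Σ 10^(L/10) = 6.299e+07 → L_total = 10·log₁₀(6.299e+07) = 77.99 dB SPL.

78 dB SPL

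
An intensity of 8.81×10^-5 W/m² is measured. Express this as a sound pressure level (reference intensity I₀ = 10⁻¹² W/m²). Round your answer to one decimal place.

I/I₀ = 8.81×10^-5/10⁻¹² = 8.81×10^7, and L = 10·log₁₀(I/I₀).
L = 10·(0.9450 + 7) = 79.45 dB.

79.4 dB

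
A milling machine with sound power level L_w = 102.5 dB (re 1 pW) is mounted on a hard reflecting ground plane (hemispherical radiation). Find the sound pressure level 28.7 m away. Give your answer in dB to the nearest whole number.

Free-field hemispherical radiation: L_p = L_w − 10·log₁₀(2π·r²), r = 28.7 m.
2π·r² = 5175 m², 10·log₁₀ of that is 37.139 dB.
L_p = 102.5 − 37.139 = 65.36 dB.

65 dB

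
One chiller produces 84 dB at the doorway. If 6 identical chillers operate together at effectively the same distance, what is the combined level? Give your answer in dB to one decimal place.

91.8 dB

L_total = L₁ + 10·log₁₀ N for N identical incoherent sources.
L_total = 84 + 10·log₁₀(6) = 84 + 7.782 = 91.78 dB.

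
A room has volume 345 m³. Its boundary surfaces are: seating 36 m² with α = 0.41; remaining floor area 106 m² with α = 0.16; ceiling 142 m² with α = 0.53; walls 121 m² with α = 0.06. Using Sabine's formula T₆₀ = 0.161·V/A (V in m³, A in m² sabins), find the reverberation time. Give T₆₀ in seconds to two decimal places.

0.49 s

A = Σ Sᵢαᵢ = 36·0.41 + 106·0.16 + 142·0.53 + 121·0.06 = 114.24 m².
T₆₀ = 0.161 × 345 / 114.24 = 0.486 s.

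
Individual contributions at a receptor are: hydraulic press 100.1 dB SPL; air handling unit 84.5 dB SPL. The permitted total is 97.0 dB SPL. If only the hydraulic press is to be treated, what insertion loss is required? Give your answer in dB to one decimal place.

Fixed contribution from the other source: Σ 10^(L/10) = 10^(84.5/10) = 2.818e+08 (84.50 dB SPL).
To meet 97.0 dB SPL overall, the treated hydraulic press may contribute at most 10^(97.0/10) − 2.818e+08 = 4.730e+09, i.e. 96.75 dB SPL.
Required insertion loss = 100.1 − 96.75 = 3.35 dB.

3.4 dB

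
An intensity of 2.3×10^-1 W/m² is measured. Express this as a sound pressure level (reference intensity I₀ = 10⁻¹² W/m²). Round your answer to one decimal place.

113.6 dB

I/I₀ = 2.3×10^-1/10⁻¹² = 2.3×10^11, and L = 10·log₁₀(I/I₀).
L = 10·(0.3617 + 11) = 113.62 dB.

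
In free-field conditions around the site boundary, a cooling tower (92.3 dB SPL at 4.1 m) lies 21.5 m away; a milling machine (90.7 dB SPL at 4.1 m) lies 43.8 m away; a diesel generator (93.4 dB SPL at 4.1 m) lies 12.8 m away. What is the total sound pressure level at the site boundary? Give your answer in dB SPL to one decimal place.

First find each source's level at the receiver (point-source: −20·log₁₀(r/r_ref)), then combine on an intensity basis.
cooling tower: 92.3 − 20·log₁₀(21.5/4.1) = 92.3 − 14.39 = 77.91 dB SPL.
milling machine: 90.7 − 20·log₁₀(43.8/4.1) = 90.7 − 20.57 = 70.13 dB SPL.
diesel generator: 93.4 − 20·log₁₀(12.8/4.1) = 93.4 − 9.89 = 83.51 dB SPL.
Σ 10^(L/10) = 2.965e+08 → L_total = 10·log₁₀(2.965e+08) = 84.72 dB SPL.

84.7 dB SPL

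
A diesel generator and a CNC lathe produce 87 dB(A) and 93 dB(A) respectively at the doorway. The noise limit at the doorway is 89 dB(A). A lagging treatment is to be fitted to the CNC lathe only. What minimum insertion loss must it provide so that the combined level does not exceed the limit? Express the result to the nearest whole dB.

8 dB

Everything except the CNC lathe sums to 10^(87/10) = 5.012e+08 in linear terms, 87.00 dB(A).
To meet 89 dB(A) overall, the treated CNC lathe may contribute at most 10^(89/10) − 5.012e+08 = 2.931e+08, i.e. 84.67 dB(A).
Required insertion loss = 93 − 84.67 = 8.33 dB.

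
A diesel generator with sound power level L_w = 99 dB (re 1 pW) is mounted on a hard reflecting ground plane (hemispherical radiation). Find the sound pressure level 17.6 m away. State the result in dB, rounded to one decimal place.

L_p = L_w − 10·log₁₀(2π·r²) with r = 17.6 m.
2π·r² = 1946 m², 10·log₁₀ of that is 32.892 dB.
L_p = 99 − 32.892 = 66.11 dB.

66.1 dB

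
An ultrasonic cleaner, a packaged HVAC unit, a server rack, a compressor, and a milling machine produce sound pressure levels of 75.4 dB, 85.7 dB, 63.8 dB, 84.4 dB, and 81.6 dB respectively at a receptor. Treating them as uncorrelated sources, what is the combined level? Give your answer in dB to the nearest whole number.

89 dB

For uncorrelated sources the intensities add, so convert each level to linear form, sum, and take 10·log₁₀ of the total.
Σ 10^(L/10) = 10^(75.4/10) + 10^(85.7/10) + 10^(63.8/10) + 10^(84.4/10) + 10^(81.6/10) = 8.286e+08.
L_total = 10·log₁₀(8.286e+08) = 89.18 dB.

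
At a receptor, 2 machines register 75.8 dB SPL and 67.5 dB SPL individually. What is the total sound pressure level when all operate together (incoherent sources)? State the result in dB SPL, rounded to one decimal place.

76.4 dB SPL

For uncorrelated sources the intensities add, so convert each level to linear form, sum, and take 10·log₁₀ of the total.
Σ 10^(L/10) = 10^(75.8/10) + 10^(67.5/10) = 4.364e+07.
L_total = 10·log₁₀(4.364e+07) = 76.40 dB SPL.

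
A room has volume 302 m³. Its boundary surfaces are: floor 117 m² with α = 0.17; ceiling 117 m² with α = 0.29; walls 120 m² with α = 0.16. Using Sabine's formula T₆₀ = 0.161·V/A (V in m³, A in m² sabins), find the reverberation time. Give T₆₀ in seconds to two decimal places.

0.67 s

A = Σ Sᵢαᵢ = 117·0.17 + 117·0.29 + 120·0.16 = 73.02 m².
T₆₀ = 0.161·V/A = 0.161·302/73.02 = 0.666 s.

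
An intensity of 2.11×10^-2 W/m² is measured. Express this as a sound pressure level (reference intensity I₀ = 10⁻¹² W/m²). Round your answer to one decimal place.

103.2 dB

I/I₀ = 2.11×10^-2/10⁻¹² = 2.11×10^10, and L = 10·log₁₀(I/I₀).
L = 10·(0.3243 + 10) = 103.24 dB.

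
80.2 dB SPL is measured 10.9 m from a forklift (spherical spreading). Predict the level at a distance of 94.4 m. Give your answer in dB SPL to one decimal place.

61.4 dB SPL

For a point source, L₂ = L₁ − 20·log₁₀(r₂/r₁).
L₂ = 80.2 − 20·log₁₀(94.4/10.9) = 80.2 − 18.751 = 61.45 dB SPL.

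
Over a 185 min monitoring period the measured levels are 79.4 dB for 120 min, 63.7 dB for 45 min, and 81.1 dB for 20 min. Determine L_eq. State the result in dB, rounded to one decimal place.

The energy average is taken in the linear domain: L_eq = 10·log₁₀[(Σ tᵢ·10^(Lᵢ/10))/T], T = 185 min.
Σ tᵢ·10^(Lᵢ/10) = 120·10^(79.4/10) + 45·10^(63.7/10) + 20·10^(81.1/10) = 1.313e+10.
L_eq = 10·log₁₀(1.313e+10/185) = 78.51 dB.

78.5 dB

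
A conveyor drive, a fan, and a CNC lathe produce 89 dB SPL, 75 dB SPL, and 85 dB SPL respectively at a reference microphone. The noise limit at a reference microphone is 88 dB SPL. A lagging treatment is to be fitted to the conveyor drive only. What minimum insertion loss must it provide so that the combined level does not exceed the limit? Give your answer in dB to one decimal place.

Everything except the conveyor drive sums to 10^(75/10) + 10^(85/10) = 3.479e+08 in linear terms, 85.41 dB SPL.
To meet 88 dB SPL overall, the treated conveyor drive may contribute at most 10^(88/10) − 3.479e+08 = 2.831e+08, i.e. 84.52 dB SPL.
So the conveyor drive must be reduced from 89 to 84.52 dB SPL: IL = 4.48 dB.

4.5 dB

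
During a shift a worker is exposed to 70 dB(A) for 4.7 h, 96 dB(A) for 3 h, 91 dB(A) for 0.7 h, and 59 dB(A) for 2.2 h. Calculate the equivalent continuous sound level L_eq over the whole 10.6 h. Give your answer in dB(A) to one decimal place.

L_eq = 10·log₁₀[(1/T)·Σ tᵢ·10^(Lᵢ/10)] with T = 10.6 h.
Σ tᵢ·10^(Lᵢ/10) = 4.7·10^(70/10) + 3·10^(96/10) + 0.7·10^(91/10) + 2.2·10^(59/10) = 1.287e+10.
L_eq = 10·log₁₀(1.287e+10/10.6) = 90.84 dB(A).

90.8 dB(A)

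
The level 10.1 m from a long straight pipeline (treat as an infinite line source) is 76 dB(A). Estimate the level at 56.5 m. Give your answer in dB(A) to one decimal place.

Line-source attenuation: ΔL = 10·log₁₀(r₂/r₁) = 10·log₁₀(56.5/10.1) = 7.477 dB.
L₂ = 76 − 10·log₁₀(56.5/10.1) = 76 − 7.477 = 68.52 dB(A).

68.5 dB(A)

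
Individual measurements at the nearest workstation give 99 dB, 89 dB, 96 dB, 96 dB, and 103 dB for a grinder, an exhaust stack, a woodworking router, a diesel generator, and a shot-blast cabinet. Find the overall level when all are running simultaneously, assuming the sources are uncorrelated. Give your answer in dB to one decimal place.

For uncorrelated sources the intensities add, so convert each level to linear form, sum, and take 10·log₁₀ of the total.
Σ 10^(L/10) = 10^(99/10) + 10^(89/10) + 10^(96/10) + 10^(96/10) + 10^(103/10) = 3.665e+10.
L_total = 10·log₁₀(3.665e+10) = 105.64 dB.

105.6 dB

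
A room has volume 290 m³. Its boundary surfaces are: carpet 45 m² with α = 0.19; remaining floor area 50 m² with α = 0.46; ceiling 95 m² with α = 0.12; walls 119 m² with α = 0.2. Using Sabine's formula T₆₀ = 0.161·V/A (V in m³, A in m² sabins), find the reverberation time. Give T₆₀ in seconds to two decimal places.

Summing Sᵢαᵢ: 45·0.19 + 50·0.46 + 95·0.12 + 119·0.2 = 66.75 m².
T₆₀ = 0.161 × 290 / 66.75 = 0.699 s.

0.70 s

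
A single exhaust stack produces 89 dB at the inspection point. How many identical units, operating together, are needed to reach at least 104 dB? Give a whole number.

32

Need L₁ + 10·log₁₀ N ≥ 104, i.e. log₁₀ N ≥ 1.50.
N ≥ 10^(15.0/10) = 31.623, so N = 32.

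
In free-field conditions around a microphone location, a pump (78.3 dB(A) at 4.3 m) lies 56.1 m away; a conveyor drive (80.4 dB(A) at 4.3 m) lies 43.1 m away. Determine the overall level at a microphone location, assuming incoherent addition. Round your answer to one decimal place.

61.7 dB(A)

Apply inverse-square spreading to bring every level to the receiver, then sum 10^(L/10).
pump: 78.3 − 20·log₁₀(56.1/4.3) = 78.3 − 22.31 = 55.99 dB(A).
conveyor drive: 80.4 − 20·log₁₀(43.1/4.3) = 80.4 − 20.02 = 60.38 dB(A).
Σ 10^(L/10) = 1.489e+06 → L_total = 10·log₁₀(1.489e+06) = 61.73 dB(A).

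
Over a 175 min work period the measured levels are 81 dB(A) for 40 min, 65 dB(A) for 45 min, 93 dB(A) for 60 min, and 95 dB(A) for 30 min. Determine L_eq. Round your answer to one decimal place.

91.0 dB(A)

Weight each interval's intensity by its duration and average over T = 175 min:
Σ tᵢ·10^(Lᵢ/10) = 40·10^(81/10) + 45·10^(65/10) + 60·10^(93/10) + 30·10^(95/10) = 2.198e+11.
L_eq = 10·log₁₀(2.198e+11/175) = 90.99 dB(A).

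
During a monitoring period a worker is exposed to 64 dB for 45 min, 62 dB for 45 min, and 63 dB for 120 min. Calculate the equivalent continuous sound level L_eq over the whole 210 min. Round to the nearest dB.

Weight each interval's intensity by its duration and average over T = 210 min:
Σ tᵢ·10^(Lᵢ/10) = 45·10^(64/10) + 45·10^(62/10) + 120·10^(63/10) = 4.238e+08.
L_eq = 10·log₁₀(4.238e+08/210) = 63.05 dB.

63 dB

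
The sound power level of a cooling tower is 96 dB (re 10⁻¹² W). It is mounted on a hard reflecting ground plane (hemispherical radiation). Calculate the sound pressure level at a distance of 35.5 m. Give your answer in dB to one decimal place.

The power spreads over a hemisphere of area 2π·r², so L_p = L_w − 10·log₁₀(2π·r²).
2π·r² = 7918 m², 10·log₁₀ of that is 38.986 dB.
L_p = 96 − 38.986 = 57.01 dB.

57.0 dB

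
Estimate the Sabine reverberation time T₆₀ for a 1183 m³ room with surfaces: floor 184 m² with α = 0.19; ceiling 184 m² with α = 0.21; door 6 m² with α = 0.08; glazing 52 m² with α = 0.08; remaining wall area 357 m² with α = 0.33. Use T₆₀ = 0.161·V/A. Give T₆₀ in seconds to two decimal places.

0.97 s

Summing Sᵢαᵢ: 184·0.19 + 184·0.21 + 6·0.08 + 52·0.08 + 357·0.33 = 196.05 m².
T₆₀ = 0.161·V/A = 0.161·1183/196.05 = 0.972 s.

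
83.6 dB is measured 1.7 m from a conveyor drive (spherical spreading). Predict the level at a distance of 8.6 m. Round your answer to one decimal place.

69.5 dB

Spherical spreading from a point source gives a 20·log₁₀(r₂/r₁) drop.
L₂ = 83.6 − 20·log₁₀(8.6/1.7) = 83.6 − 14.081 = 69.52 dB.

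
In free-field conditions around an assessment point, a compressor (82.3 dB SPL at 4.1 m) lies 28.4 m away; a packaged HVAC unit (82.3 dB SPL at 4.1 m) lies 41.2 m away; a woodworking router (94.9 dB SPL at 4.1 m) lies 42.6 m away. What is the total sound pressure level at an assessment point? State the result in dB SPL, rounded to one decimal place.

75.3 dB SPL

Apply inverse-square spreading to bring every level to the receiver, then sum 10^(L/10).
compressor: 82.3 − 20·log₁₀(28.4/4.1) = 82.3 − 16.81 = 65.49 dB SPL.
packaged HVAC unit: 82.3 − 20·log₁₀(41.2/4.1) = 82.3 − 20.04 = 62.26 dB SPL.
woodworking router: 94.9 − 20·log₁₀(42.6/4.1) = 94.9 − 20.33 = 74.57 dB SPL.
Σ 10^(L/10) = 3.385e+07 → L_total = 10·log₁₀(3.385e+07) = 75.30 dB SPL.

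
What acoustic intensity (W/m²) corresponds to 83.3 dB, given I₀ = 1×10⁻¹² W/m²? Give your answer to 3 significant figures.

I = I₀·10^(L/10) = 10⁻¹² × 10^(83.3/10) = 10^(-3.670).

0.000214 W/m²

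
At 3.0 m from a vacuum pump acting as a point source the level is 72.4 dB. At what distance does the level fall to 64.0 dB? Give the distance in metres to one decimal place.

The 8.4 dB drop corresponds to a distance ratio of 10^(8.4/20) for a point source.
r₂ = 3.0·10^((72.4−64.0)/20) = 3.0·10^(8.4/20) = 7.89 m.

7.9 m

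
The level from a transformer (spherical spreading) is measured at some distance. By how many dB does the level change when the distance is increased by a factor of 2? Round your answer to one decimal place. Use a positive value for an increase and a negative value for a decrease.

With spherical spreading the level changes by −20·log₁₀(r₂/r₁).
ΔL = −20·log₁₀(2) = -6.02 dB.

-6.0 dB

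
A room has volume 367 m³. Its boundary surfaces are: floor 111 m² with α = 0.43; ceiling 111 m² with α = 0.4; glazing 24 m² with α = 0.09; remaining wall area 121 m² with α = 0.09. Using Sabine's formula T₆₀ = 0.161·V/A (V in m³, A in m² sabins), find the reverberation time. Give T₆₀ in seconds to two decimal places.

0.56 s

Total absorption A = 111·0.43 + 111·0.4 + 24·0.09 + 121·0.09 = 105.18 m² sabins.
T₆₀ = 0.161·V/A = 0.161·367/105.18 = 0.562 s.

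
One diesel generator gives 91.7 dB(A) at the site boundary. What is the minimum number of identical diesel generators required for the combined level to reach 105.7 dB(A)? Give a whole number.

N identical sources give L₁ + 10·log₁₀ N, so require 10·log₁₀ N ≥ 105.7 − 91.7 = 14.0 dB.
N ≥ 10^(14.0/10) = 25.119, so N = 26.

26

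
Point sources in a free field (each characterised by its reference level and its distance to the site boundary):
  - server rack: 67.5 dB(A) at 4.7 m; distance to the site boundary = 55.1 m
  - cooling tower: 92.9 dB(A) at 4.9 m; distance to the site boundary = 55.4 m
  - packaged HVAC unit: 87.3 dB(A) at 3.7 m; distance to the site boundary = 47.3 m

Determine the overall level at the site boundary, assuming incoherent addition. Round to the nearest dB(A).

73 dB(A)

First find each source's level at the receiver (point-source: −20·log₁₀(r/r_ref)), then combine on an intensity basis.
server rack: 67.5 − 20·log₁₀(55.1/4.7) = 67.5 − 21.38 = 46.12 dB(A).
cooling tower: 92.9 − 20·log₁₀(55.4/4.9) = 92.9 − 21.07 = 71.83 dB(A).
packaged HVAC unit: 87.3 − 20·log₁₀(47.3/3.7) = 87.3 − 22.13 = 65.17 dB(A).
Σ 10^(L/10) = 1.858e+07 → L_total = 10·log₁₀(1.858e+07) = 72.69 dB(A).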